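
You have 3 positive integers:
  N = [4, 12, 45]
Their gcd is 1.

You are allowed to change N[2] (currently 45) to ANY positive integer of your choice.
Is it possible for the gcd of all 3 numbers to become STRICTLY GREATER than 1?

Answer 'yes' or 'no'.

Answer: yes

Derivation:
Current gcd = 1
gcd of all OTHER numbers (without N[2]=45): gcd([4, 12]) = 4
The new gcd after any change is gcd(4, new_value).
This can be at most 4.
Since 4 > old gcd 1, the gcd CAN increase (e.g., set N[2] = 4).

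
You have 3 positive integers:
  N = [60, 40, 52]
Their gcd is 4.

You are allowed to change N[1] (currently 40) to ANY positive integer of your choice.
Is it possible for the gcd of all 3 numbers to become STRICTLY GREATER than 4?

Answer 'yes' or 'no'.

Current gcd = 4
gcd of all OTHER numbers (without N[1]=40): gcd([60, 52]) = 4
The new gcd after any change is gcd(4, new_value).
This can be at most 4.
Since 4 = old gcd 4, the gcd can only stay the same or decrease.

Answer: no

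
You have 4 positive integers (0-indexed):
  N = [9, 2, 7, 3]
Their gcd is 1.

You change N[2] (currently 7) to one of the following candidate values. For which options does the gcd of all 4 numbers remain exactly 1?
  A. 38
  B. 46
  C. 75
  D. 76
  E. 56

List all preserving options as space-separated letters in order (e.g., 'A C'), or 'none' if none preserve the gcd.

Old gcd = 1; gcd of others (without N[2]) = 1
New gcd for candidate v: gcd(1, v). Preserves old gcd iff gcd(1, v) = 1.
  Option A: v=38, gcd(1,38)=1 -> preserves
  Option B: v=46, gcd(1,46)=1 -> preserves
  Option C: v=75, gcd(1,75)=1 -> preserves
  Option D: v=76, gcd(1,76)=1 -> preserves
  Option E: v=56, gcd(1,56)=1 -> preserves

Answer: A B C D E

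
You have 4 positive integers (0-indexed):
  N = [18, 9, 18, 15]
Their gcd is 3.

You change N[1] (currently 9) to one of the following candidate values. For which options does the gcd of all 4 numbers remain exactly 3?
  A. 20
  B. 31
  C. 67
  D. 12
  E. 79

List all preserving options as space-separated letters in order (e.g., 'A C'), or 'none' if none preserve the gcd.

Old gcd = 3; gcd of others (without N[1]) = 3
New gcd for candidate v: gcd(3, v). Preserves old gcd iff gcd(3, v) = 3.
  Option A: v=20, gcd(3,20)=1 -> changes
  Option B: v=31, gcd(3,31)=1 -> changes
  Option C: v=67, gcd(3,67)=1 -> changes
  Option D: v=12, gcd(3,12)=3 -> preserves
  Option E: v=79, gcd(3,79)=1 -> changes

Answer: D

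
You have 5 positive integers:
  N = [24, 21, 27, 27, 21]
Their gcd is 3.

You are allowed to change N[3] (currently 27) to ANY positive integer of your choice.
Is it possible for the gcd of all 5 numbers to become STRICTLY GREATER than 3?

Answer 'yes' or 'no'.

Answer: no

Derivation:
Current gcd = 3
gcd of all OTHER numbers (without N[3]=27): gcd([24, 21, 27, 21]) = 3
The new gcd after any change is gcd(3, new_value).
This can be at most 3.
Since 3 = old gcd 3, the gcd can only stay the same or decrease.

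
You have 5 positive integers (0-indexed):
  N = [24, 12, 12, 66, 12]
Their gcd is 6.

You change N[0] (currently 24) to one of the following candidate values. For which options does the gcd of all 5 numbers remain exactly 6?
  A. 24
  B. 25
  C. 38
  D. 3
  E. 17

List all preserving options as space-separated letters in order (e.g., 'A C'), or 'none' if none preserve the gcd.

Old gcd = 6; gcd of others (without N[0]) = 6
New gcd for candidate v: gcd(6, v). Preserves old gcd iff gcd(6, v) = 6.
  Option A: v=24, gcd(6,24)=6 -> preserves
  Option B: v=25, gcd(6,25)=1 -> changes
  Option C: v=38, gcd(6,38)=2 -> changes
  Option D: v=3, gcd(6,3)=3 -> changes
  Option E: v=17, gcd(6,17)=1 -> changes

Answer: A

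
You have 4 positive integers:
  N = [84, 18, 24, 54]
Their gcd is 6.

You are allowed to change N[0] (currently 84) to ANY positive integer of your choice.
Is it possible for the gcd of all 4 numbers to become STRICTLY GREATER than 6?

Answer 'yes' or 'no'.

Answer: no

Derivation:
Current gcd = 6
gcd of all OTHER numbers (without N[0]=84): gcd([18, 24, 54]) = 6
The new gcd after any change is gcd(6, new_value).
This can be at most 6.
Since 6 = old gcd 6, the gcd can only stay the same or decrease.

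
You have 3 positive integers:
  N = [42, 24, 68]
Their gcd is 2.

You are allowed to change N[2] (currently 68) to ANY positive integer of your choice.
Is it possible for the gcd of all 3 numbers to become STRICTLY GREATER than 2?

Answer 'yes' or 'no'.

Current gcd = 2
gcd of all OTHER numbers (without N[2]=68): gcd([42, 24]) = 6
The new gcd after any change is gcd(6, new_value).
This can be at most 6.
Since 6 > old gcd 2, the gcd CAN increase (e.g., set N[2] = 6).

Answer: yes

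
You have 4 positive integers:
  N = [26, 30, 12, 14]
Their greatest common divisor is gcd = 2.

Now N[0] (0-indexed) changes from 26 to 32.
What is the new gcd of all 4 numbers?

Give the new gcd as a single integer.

Numbers: [26, 30, 12, 14], gcd = 2
Change: index 0, 26 -> 32
gcd of the OTHER numbers (without index 0): gcd([30, 12, 14]) = 2
New gcd = gcd(g_others, new_val) = gcd(2, 32) = 2

Answer: 2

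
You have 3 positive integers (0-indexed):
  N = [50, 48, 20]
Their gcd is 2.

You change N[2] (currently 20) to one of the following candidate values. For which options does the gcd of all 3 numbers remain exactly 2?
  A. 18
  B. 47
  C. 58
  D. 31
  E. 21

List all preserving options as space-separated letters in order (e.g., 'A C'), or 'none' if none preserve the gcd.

Old gcd = 2; gcd of others (without N[2]) = 2
New gcd for candidate v: gcd(2, v). Preserves old gcd iff gcd(2, v) = 2.
  Option A: v=18, gcd(2,18)=2 -> preserves
  Option B: v=47, gcd(2,47)=1 -> changes
  Option C: v=58, gcd(2,58)=2 -> preserves
  Option D: v=31, gcd(2,31)=1 -> changes
  Option E: v=21, gcd(2,21)=1 -> changes

Answer: A C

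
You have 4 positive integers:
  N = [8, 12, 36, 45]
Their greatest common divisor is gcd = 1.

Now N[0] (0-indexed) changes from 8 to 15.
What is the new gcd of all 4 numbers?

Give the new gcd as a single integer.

Numbers: [8, 12, 36, 45], gcd = 1
Change: index 0, 8 -> 15
gcd of the OTHER numbers (without index 0): gcd([12, 36, 45]) = 3
New gcd = gcd(g_others, new_val) = gcd(3, 15) = 3

Answer: 3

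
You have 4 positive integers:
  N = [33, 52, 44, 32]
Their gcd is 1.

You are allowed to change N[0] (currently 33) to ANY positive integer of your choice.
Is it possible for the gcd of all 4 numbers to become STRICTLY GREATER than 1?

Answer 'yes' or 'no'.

Current gcd = 1
gcd of all OTHER numbers (without N[0]=33): gcd([52, 44, 32]) = 4
The new gcd after any change is gcd(4, new_value).
This can be at most 4.
Since 4 > old gcd 1, the gcd CAN increase (e.g., set N[0] = 4).

Answer: yes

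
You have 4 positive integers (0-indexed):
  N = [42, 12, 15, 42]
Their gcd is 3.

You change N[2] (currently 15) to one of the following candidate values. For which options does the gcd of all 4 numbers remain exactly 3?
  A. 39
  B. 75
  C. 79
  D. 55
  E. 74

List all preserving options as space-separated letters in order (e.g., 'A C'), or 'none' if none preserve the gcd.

Answer: A B

Derivation:
Old gcd = 3; gcd of others (without N[2]) = 6
New gcd for candidate v: gcd(6, v). Preserves old gcd iff gcd(6, v) = 3.
  Option A: v=39, gcd(6,39)=3 -> preserves
  Option B: v=75, gcd(6,75)=3 -> preserves
  Option C: v=79, gcd(6,79)=1 -> changes
  Option D: v=55, gcd(6,55)=1 -> changes
  Option E: v=74, gcd(6,74)=2 -> changes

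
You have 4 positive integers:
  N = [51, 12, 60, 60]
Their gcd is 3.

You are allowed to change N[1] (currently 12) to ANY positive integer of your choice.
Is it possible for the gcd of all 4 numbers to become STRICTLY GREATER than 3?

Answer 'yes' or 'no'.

Current gcd = 3
gcd of all OTHER numbers (without N[1]=12): gcd([51, 60, 60]) = 3
The new gcd after any change is gcd(3, new_value).
This can be at most 3.
Since 3 = old gcd 3, the gcd can only stay the same or decrease.

Answer: no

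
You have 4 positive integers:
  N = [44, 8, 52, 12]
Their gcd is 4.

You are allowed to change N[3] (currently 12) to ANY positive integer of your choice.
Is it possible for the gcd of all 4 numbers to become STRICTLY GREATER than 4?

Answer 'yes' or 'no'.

Answer: no

Derivation:
Current gcd = 4
gcd of all OTHER numbers (without N[3]=12): gcd([44, 8, 52]) = 4
The new gcd after any change is gcd(4, new_value).
This can be at most 4.
Since 4 = old gcd 4, the gcd can only stay the same or decrease.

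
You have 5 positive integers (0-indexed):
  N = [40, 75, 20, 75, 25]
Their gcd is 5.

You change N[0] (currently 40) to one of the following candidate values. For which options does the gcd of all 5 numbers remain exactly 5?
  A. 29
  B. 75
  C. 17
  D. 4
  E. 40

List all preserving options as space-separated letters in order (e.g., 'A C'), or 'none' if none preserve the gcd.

Old gcd = 5; gcd of others (without N[0]) = 5
New gcd for candidate v: gcd(5, v). Preserves old gcd iff gcd(5, v) = 5.
  Option A: v=29, gcd(5,29)=1 -> changes
  Option B: v=75, gcd(5,75)=5 -> preserves
  Option C: v=17, gcd(5,17)=1 -> changes
  Option D: v=4, gcd(5,4)=1 -> changes
  Option E: v=40, gcd(5,40)=5 -> preserves

Answer: B E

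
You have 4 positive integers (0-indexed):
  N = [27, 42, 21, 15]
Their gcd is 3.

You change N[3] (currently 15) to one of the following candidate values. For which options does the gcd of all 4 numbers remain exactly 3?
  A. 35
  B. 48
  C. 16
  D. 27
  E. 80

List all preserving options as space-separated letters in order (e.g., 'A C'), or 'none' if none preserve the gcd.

Old gcd = 3; gcd of others (without N[3]) = 3
New gcd for candidate v: gcd(3, v). Preserves old gcd iff gcd(3, v) = 3.
  Option A: v=35, gcd(3,35)=1 -> changes
  Option B: v=48, gcd(3,48)=3 -> preserves
  Option C: v=16, gcd(3,16)=1 -> changes
  Option D: v=27, gcd(3,27)=3 -> preserves
  Option E: v=80, gcd(3,80)=1 -> changes

Answer: B D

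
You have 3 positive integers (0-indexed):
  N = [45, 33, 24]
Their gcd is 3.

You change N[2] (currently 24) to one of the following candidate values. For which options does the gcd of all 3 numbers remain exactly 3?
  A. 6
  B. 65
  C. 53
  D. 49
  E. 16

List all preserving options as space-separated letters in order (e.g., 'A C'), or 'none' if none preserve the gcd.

Old gcd = 3; gcd of others (without N[2]) = 3
New gcd for candidate v: gcd(3, v). Preserves old gcd iff gcd(3, v) = 3.
  Option A: v=6, gcd(3,6)=3 -> preserves
  Option B: v=65, gcd(3,65)=1 -> changes
  Option C: v=53, gcd(3,53)=1 -> changes
  Option D: v=49, gcd(3,49)=1 -> changes
  Option E: v=16, gcd(3,16)=1 -> changes

Answer: A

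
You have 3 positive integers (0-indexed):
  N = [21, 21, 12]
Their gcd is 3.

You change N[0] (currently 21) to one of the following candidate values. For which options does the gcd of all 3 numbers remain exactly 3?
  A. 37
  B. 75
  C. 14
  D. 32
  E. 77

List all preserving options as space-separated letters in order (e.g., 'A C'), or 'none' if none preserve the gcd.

Old gcd = 3; gcd of others (without N[0]) = 3
New gcd for candidate v: gcd(3, v). Preserves old gcd iff gcd(3, v) = 3.
  Option A: v=37, gcd(3,37)=1 -> changes
  Option B: v=75, gcd(3,75)=3 -> preserves
  Option C: v=14, gcd(3,14)=1 -> changes
  Option D: v=32, gcd(3,32)=1 -> changes
  Option E: v=77, gcd(3,77)=1 -> changes

Answer: B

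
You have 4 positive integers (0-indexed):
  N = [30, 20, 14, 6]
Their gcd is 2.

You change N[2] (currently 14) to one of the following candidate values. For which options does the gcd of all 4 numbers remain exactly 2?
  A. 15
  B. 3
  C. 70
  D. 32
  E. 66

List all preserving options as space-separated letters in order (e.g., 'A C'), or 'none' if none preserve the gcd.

Answer: C D E

Derivation:
Old gcd = 2; gcd of others (without N[2]) = 2
New gcd for candidate v: gcd(2, v). Preserves old gcd iff gcd(2, v) = 2.
  Option A: v=15, gcd(2,15)=1 -> changes
  Option B: v=3, gcd(2,3)=1 -> changes
  Option C: v=70, gcd(2,70)=2 -> preserves
  Option D: v=32, gcd(2,32)=2 -> preserves
  Option E: v=66, gcd(2,66)=2 -> preserves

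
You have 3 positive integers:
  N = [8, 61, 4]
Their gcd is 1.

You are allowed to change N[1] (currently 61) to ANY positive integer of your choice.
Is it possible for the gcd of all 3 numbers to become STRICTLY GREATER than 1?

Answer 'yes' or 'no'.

Current gcd = 1
gcd of all OTHER numbers (without N[1]=61): gcd([8, 4]) = 4
The new gcd after any change is gcd(4, new_value).
This can be at most 4.
Since 4 > old gcd 1, the gcd CAN increase (e.g., set N[1] = 4).

Answer: yes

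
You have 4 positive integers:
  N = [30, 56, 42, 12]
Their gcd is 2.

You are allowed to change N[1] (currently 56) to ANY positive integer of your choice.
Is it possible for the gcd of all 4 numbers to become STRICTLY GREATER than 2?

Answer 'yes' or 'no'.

Answer: yes

Derivation:
Current gcd = 2
gcd of all OTHER numbers (without N[1]=56): gcd([30, 42, 12]) = 6
The new gcd after any change is gcd(6, new_value).
This can be at most 6.
Since 6 > old gcd 2, the gcd CAN increase (e.g., set N[1] = 6).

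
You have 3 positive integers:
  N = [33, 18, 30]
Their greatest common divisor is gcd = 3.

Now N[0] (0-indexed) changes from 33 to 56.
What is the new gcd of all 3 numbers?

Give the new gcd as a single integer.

Numbers: [33, 18, 30], gcd = 3
Change: index 0, 33 -> 56
gcd of the OTHER numbers (without index 0): gcd([18, 30]) = 6
New gcd = gcd(g_others, new_val) = gcd(6, 56) = 2

Answer: 2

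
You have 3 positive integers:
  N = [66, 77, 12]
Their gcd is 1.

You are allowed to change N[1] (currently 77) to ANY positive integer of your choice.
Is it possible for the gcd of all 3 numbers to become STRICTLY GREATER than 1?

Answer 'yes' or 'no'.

Answer: yes

Derivation:
Current gcd = 1
gcd of all OTHER numbers (without N[1]=77): gcd([66, 12]) = 6
The new gcd after any change is gcd(6, new_value).
This can be at most 6.
Since 6 > old gcd 1, the gcd CAN increase (e.g., set N[1] = 6).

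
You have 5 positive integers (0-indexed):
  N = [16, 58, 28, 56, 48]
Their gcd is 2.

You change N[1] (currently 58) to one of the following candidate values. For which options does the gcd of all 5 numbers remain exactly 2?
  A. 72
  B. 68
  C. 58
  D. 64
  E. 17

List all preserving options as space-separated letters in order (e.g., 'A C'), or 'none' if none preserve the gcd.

Old gcd = 2; gcd of others (without N[1]) = 4
New gcd for candidate v: gcd(4, v). Preserves old gcd iff gcd(4, v) = 2.
  Option A: v=72, gcd(4,72)=4 -> changes
  Option B: v=68, gcd(4,68)=4 -> changes
  Option C: v=58, gcd(4,58)=2 -> preserves
  Option D: v=64, gcd(4,64)=4 -> changes
  Option E: v=17, gcd(4,17)=1 -> changes

Answer: C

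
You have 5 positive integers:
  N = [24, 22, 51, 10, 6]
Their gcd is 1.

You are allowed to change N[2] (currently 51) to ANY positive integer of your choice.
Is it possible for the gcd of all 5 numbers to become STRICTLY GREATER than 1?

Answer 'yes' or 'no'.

Answer: yes

Derivation:
Current gcd = 1
gcd of all OTHER numbers (without N[2]=51): gcd([24, 22, 10, 6]) = 2
The new gcd after any change is gcd(2, new_value).
This can be at most 2.
Since 2 > old gcd 1, the gcd CAN increase (e.g., set N[2] = 2).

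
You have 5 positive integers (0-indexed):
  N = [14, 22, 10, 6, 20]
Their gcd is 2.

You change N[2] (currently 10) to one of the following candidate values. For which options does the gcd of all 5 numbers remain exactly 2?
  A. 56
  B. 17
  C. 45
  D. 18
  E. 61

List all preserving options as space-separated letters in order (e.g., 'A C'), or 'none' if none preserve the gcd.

Answer: A D

Derivation:
Old gcd = 2; gcd of others (without N[2]) = 2
New gcd for candidate v: gcd(2, v). Preserves old gcd iff gcd(2, v) = 2.
  Option A: v=56, gcd(2,56)=2 -> preserves
  Option B: v=17, gcd(2,17)=1 -> changes
  Option C: v=45, gcd(2,45)=1 -> changes
  Option D: v=18, gcd(2,18)=2 -> preserves
  Option E: v=61, gcd(2,61)=1 -> changes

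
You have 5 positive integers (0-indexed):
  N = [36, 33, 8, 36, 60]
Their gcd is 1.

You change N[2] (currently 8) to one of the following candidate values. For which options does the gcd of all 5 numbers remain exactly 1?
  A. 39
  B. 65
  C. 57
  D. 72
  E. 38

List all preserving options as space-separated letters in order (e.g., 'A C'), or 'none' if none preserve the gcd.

Old gcd = 1; gcd of others (without N[2]) = 3
New gcd for candidate v: gcd(3, v). Preserves old gcd iff gcd(3, v) = 1.
  Option A: v=39, gcd(3,39)=3 -> changes
  Option B: v=65, gcd(3,65)=1 -> preserves
  Option C: v=57, gcd(3,57)=3 -> changes
  Option D: v=72, gcd(3,72)=3 -> changes
  Option E: v=38, gcd(3,38)=1 -> preserves

Answer: B E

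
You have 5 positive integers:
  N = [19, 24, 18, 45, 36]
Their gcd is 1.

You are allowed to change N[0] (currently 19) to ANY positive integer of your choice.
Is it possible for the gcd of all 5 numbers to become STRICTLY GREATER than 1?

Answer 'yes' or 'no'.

Answer: yes

Derivation:
Current gcd = 1
gcd of all OTHER numbers (without N[0]=19): gcd([24, 18, 45, 36]) = 3
The new gcd after any change is gcd(3, new_value).
This can be at most 3.
Since 3 > old gcd 1, the gcd CAN increase (e.g., set N[0] = 3).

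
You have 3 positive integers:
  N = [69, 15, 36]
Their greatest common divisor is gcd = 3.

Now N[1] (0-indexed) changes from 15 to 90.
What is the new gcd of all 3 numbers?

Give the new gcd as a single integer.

Numbers: [69, 15, 36], gcd = 3
Change: index 1, 15 -> 90
gcd of the OTHER numbers (without index 1): gcd([69, 36]) = 3
New gcd = gcd(g_others, new_val) = gcd(3, 90) = 3

Answer: 3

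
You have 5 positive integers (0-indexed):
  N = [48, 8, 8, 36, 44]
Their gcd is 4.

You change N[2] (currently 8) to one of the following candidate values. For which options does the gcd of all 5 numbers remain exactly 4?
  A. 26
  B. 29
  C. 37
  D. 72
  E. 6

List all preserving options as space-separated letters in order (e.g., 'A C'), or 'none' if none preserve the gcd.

Answer: D

Derivation:
Old gcd = 4; gcd of others (without N[2]) = 4
New gcd for candidate v: gcd(4, v). Preserves old gcd iff gcd(4, v) = 4.
  Option A: v=26, gcd(4,26)=2 -> changes
  Option B: v=29, gcd(4,29)=1 -> changes
  Option C: v=37, gcd(4,37)=1 -> changes
  Option D: v=72, gcd(4,72)=4 -> preserves
  Option E: v=6, gcd(4,6)=2 -> changes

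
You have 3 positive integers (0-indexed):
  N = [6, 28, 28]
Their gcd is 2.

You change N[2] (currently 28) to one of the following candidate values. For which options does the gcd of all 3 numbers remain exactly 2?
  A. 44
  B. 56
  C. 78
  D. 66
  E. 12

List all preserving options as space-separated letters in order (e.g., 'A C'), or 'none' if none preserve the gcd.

Answer: A B C D E

Derivation:
Old gcd = 2; gcd of others (without N[2]) = 2
New gcd for candidate v: gcd(2, v). Preserves old gcd iff gcd(2, v) = 2.
  Option A: v=44, gcd(2,44)=2 -> preserves
  Option B: v=56, gcd(2,56)=2 -> preserves
  Option C: v=78, gcd(2,78)=2 -> preserves
  Option D: v=66, gcd(2,66)=2 -> preserves
  Option E: v=12, gcd(2,12)=2 -> preserves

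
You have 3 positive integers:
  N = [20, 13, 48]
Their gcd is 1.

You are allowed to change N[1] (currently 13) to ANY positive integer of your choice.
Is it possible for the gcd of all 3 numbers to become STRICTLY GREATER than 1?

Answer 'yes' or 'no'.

Answer: yes

Derivation:
Current gcd = 1
gcd of all OTHER numbers (without N[1]=13): gcd([20, 48]) = 4
The new gcd after any change is gcd(4, new_value).
This can be at most 4.
Since 4 > old gcd 1, the gcd CAN increase (e.g., set N[1] = 4).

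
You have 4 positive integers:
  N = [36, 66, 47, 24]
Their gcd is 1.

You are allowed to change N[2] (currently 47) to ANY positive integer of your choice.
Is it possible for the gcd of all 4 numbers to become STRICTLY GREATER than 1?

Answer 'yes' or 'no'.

Answer: yes

Derivation:
Current gcd = 1
gcd of all OTHER numbers (without N[2]=47): gcd([36, 66, 24]) = 6
The new gcd after any change is gcd(6, new_value).
This can be at most 6.
Since 6 > old gcd 1, the gcd CAN increase (e.g., set N[2] = 6).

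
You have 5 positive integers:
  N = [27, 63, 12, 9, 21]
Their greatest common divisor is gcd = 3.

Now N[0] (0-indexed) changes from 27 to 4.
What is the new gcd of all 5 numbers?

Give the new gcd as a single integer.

Numbers: [27, 63, 12, 9, 21], gcd = 3
Change: index 0, 27 -> 4
gcd of the OTHER numbers (without index 0): gcd([63, 12, 9, 21]) = 3
New gcd = gcd(g_others, new_val) = gcd(3, 4) = 1

Answer: 1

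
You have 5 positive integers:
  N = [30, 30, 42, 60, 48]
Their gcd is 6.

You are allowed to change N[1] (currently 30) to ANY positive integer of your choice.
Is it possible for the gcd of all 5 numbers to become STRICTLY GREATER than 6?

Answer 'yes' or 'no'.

Answer: no

Derivation:
Current gcd = 6
gcd of all OTHER numbers (without N[1]=30): gcd([30, 42, 60, 48]) = 6
The new gcd after any change is gcd(6, new_value).
This can be at most 6.
Since 6 = old gcd 6, the gcd can only stay the same or decrease.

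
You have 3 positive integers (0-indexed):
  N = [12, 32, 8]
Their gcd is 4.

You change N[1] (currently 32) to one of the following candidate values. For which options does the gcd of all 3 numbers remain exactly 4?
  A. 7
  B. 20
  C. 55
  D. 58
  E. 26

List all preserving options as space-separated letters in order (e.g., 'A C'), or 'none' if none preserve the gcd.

Answer: B

Derivation:
Old gcd = 4; gcd of others (without N[1]) = 4
New gcd for candidate v: gcd(4, v). Preserves old gcd iff gcd(4, v) = 4.
  Option A: v=7, gcd(4,7)=1 -> changes
  Option B: v=20, gcd(4,20)=4 -> preserves
  Option C: v=55, gcd(4,55)=1 -> changes
  Option D: v=58, gcd(4,58)=2 -> changes
  Option E: v=26, gcd(4,26)=2 -> changes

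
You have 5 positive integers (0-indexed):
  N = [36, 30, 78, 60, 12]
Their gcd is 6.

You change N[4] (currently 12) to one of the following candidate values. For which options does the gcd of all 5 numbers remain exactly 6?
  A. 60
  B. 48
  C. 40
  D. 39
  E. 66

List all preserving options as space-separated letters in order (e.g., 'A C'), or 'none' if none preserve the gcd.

Old gcd = 6; gcd of others (without N[4]) = 6
New gcd for candidate v: gcd(6, v). Preserves old gcd iff gcd(6, v) = 6.
  Option A: v=60, gcd(6,60)=6 -> preserves
  Option B: v=48, gcd(6,48)=6 -> preserves
  Option C: v=40, gcd(6,40)=2 -> changes
  Option D: v=39, gcd(6,39)=3 -> changes
  Option E: v=66, gcd(6,66)=6 -> preserves

Answer: A B E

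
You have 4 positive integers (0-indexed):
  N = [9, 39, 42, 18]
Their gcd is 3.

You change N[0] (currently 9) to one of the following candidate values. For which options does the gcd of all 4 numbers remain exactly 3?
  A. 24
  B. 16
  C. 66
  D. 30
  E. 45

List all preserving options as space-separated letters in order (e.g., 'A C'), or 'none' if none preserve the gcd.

Answer: A C D E

Derivation:
Old gcd = 3; gcd of others (without N[0]) = 3
New gcd for candidate v: gcd(3, v). Preserves old gcd iff gcd(3, v) = 3.
  Option A: v=24, gcd(3,24)=3 -> preserves
  Option B: v=16, gcd(3,16)=1 -> changes
  Option C: v=66, gcd(3,66)=3 -> preserves
  Option D: v=30, gcd(3,30)=3 -> preserves
  Option E: v=45, gcd(3,45)=3 -> preserves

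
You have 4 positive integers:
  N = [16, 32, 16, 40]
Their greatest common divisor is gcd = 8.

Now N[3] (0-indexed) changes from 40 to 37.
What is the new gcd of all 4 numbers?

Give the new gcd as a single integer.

Answer: 1

Derivation:
Numbers: [16, 32, 16, 40], gcd = 8
Change: index 3, 40 -> 37
gcd of the OTHER numbers (without index 3): gcd([16, 32, 16]) = 16
New gcd = gcd(g_others, new_val) = gcd(16, 37) = 1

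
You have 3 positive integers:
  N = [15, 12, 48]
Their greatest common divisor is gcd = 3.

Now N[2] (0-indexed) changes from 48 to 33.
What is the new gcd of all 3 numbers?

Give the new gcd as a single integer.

Answer: 3

Derivation:
Numbers: [15, 12, 48], gcd = 3
Change: index 2, 48 -> 33
gcd of the OTHER numbers (without index 2): gcd([15, 12]) = 3
New gcd = gcd(g_others, new_val) = gcd(3, 33) = 3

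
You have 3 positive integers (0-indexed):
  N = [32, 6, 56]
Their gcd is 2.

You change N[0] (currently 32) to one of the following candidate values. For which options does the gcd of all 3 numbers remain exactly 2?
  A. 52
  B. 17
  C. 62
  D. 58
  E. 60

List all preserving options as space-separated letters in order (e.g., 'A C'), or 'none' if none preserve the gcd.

Old gcd = 2; gcd of others (without N[0]) = 2
New gcd for candidate v: gcd(2, v). Preserves old gcd iff gcd(2, v) = 2.
  Option A: v=52, gcd(2,52)=2 -> preserves
  Option B: v=17, gcd(2,17)=1 -> changes
  Option C: v=62, gcd(2,62)=2 -> preserves
  Option D: v=58, gcd(2,58)=2 -> preserves
  Option E: v=60, gcd(2,60)=2 -> preserves

Answer: A C D E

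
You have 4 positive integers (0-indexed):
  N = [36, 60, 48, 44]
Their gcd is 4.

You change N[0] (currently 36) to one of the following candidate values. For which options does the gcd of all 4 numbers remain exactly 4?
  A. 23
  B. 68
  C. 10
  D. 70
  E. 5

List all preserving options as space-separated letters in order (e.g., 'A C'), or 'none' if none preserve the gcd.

Old gcd = 4; gcd of others (without N[0]) = 4
New gcd for candidate v: gcd(4, v). Preserves old gcd iff gcd(4, v) = 4.
  Option A: v=23, gcd(4,23)=1 -> changes
  Option B: v=68, gcd(4,68)=4 -> preserves
  Option C: v=10, gcd(4,10)=2 -> changes
  Option D: v=70, gcd(4,70)=2 -> changes
  Option E: v=5, gcd(4,5)=1 -> changes

Answer: B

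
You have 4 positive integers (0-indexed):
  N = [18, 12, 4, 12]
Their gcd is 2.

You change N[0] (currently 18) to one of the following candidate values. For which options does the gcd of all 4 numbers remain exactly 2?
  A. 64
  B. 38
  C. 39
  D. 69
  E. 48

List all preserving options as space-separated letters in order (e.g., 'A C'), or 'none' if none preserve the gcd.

Old gcd = 2; gcd of others (without N[0]) = 4
New gcd for candidate v: gcd(4, v). Preserves old gcd iff gcd(4, v) = 2.
  Option A: v=64, gcd(4,64)=4 -> changes
  Option B: v=38, gcd(4,38)=2 -> preserves
  Option C: v=39, gcd(4,39)=1 -> changes
  Option D: v=69, gcd(4,69)=1 -> changes
  Option E: v=48, gcd(4,48)=4 -> changes

Answer: B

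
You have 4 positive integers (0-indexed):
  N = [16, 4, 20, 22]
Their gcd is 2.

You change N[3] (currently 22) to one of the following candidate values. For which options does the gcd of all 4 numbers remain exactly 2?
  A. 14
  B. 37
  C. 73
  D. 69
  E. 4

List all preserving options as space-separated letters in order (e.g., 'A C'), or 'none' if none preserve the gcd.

Answer: A

Derivation:
Old gcd = 2; gcd of others (without N[3]) = 4
New gcd for candidate v: gcd(4, v). Preserves old gcd iff gcd(4, v) = 2.
  Option A: v=14, gcd(4,14)=2 -> preserves
  Option B: v=37, gcd(4,37)=1 -> changes
  Option C: v=73, gcd(4,73)=1 -> changes
  Option D: v=69, gcd(4,69)=1 -> changes
  Option E: v=4, gcd(4,4)=4 -> changes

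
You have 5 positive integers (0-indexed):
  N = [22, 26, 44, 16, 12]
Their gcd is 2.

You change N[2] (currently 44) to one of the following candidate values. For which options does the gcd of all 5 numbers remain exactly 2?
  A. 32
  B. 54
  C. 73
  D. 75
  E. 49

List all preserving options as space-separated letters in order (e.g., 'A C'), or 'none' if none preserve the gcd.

Old gcd = 2; gcd of others (without N[2]) = 2
New gcd for candidate v: gcd(2, v). Preserves old gcd iff gcd(2, v) = 2.
  Option A: v=32, gcd(2,32)=2 -> preserves
  Option B: v=54, gcd(2,54)=2 -> preserves
  Option C: v=73, gcd(2,73)=1 -> changes
  Option D: v=75, gcd(2,75)=1 -> changes
  Option E: v=49, gcd(2,49)=1 -> changes

Answer: A B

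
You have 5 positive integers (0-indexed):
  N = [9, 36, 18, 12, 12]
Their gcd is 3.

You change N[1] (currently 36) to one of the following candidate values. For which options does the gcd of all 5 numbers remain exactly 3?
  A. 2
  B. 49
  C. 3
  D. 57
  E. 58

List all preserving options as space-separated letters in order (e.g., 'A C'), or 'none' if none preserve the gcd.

Answer: C D

Derivation:
Old gcd = 3; gcd of others (without N[1]) = 3
New gcd for candidate v: gcd(3, v). Preserves old gcd iff gcd(3, v) = 3.
  Option A: v=2, gcd(3,2)=1 -> changes
  Option B: v=49, gcd(3,49)=1 -> changes
  Option C: v=3, gcd(3,3)=3 -> preserves
  Option D: v=57, gcd(3,57)=3 -> preserves
  Option E: v=58, gcd(3,58)=1 -> changes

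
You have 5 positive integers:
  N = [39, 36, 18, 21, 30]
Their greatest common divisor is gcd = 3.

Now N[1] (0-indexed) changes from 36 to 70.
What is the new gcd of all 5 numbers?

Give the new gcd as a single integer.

Answer: 1

Derivation:
Numbers: [39, 36, 18, 21, 30], gcd = 3
Change: index 1, 36 -> 70
gcd of the OTHER numbers (without index 1): gcd([39, 18, 21, 30]) = 3
New gcd = gcd(g_others, new_val) = gcd(3, 70) = 1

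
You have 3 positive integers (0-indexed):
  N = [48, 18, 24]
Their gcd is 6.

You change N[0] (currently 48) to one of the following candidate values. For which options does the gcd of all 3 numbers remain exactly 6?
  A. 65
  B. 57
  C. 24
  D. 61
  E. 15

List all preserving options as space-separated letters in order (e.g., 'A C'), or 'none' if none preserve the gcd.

Old gcd = 6; gcd of others (without N[0]) = 6
New gcd for candidate v: gcd(6, v). Preserves old gcd iff gcd(6, v) = 6.
  Option A: v=65, gcd(6,65)=1 -> changes
  Option B: v=57, gcd(6,57)=3 -> changes
  Option C: v=24, gcd(6,24)=6 -> preserves
  Option D: v=61, gcd(6,61)=1 -> changes
  Option E: v=15, gcd(6,15)=3 -> changes

Answer: C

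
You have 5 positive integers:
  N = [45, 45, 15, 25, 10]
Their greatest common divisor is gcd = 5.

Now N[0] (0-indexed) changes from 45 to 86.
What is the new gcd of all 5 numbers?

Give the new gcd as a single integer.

Answer: 1

Derivation:
Numbers: [45, 45, 15, 25, 10], gcd = 5
Change: index 0, 45 -> 86
gcd of the OTHER numbers (without index 0): gcd([45, 15, 25, 10]) = 5
New gcd = gcd(g_others, new_val) = gcd(5, 86) = 1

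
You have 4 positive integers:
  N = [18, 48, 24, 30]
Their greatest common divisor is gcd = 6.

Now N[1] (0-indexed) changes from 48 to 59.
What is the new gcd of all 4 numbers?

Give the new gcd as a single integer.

Numbers: [18, 48, 24, 30], gcd = 6
Change: index 1, 48 -> 59
gcd of the OTHER numbers (without index 1): gcd([18, 24, 30]) = 6
New gcd = gcd(g_others, new_val) = gcd(6, 59) = 1

Answer: 1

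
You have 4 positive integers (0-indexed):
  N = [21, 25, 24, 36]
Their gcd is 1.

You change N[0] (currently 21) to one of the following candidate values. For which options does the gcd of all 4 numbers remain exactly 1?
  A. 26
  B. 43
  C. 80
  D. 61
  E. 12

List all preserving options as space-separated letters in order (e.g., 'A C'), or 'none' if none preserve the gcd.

Old gcd = 1; gcd of others (without N[0]) = 1
New gcd for candidate v: gcd(1, v). Preserves old gcd iff gcd(1, v) = 1.
  Option A: v=26, gcd(1,26)=1 -> preserves
  Option B: v=43, gcd(1,43)=1 -> preserves
  Option C: v=80, gcd(1,80)=1 -> preserves
  Option D: v=61, gcd(1,61)=1 -> preserves
  Option E: v=12, gcd(1,12)=1 -> preserves

Answer: A B C D E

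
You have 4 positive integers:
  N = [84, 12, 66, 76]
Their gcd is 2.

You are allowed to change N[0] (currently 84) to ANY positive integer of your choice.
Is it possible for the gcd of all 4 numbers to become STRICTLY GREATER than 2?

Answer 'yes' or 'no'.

Answer: no

Derivation:
Current gcd = 2
gcd of all OTHER numbers (without N[0]=84): gcd([12, 66, 76]) = 2
The new gcd after any change is gcd(2, new_value).
This can be at most 2.
Since 2 = old gcd 2, the gcd can only stay the same or decrease.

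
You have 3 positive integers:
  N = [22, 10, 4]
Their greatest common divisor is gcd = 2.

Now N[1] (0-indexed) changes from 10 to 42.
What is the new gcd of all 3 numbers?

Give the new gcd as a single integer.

Numbers: [22, 10, 4], gcd = 2
Change: index 1, 10 -> 42
gcd of the OTHER numbers (without index 1): gcd([22, 4]) = 2
New gcd = gcd(g_others, new_val) = gcd(2, 42) = 2

Answer: 2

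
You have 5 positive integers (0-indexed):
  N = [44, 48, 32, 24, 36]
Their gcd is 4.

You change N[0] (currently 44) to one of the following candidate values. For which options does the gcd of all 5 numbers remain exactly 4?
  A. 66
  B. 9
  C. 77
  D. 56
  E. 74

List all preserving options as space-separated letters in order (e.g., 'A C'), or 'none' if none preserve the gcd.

Answer: D

Derivation:
Old gcd = 4; gcd of others (without N[0]) = 4
New gcd for candidate v: gcd(4, v). Preserves old gcd iff gcd(4, v) = 4.
  Option A: v=66, gcd(4,66)=2 -> changes
  Option B: v=9, gcd(4,9)=1 -> changes
  Option C: v=77, gcd(4,77)=1 -> changes
  Option D: v=56, gcd(4,56)=4 -> preserves
  Option E: v=74, gcd(4,74)=2 -> changes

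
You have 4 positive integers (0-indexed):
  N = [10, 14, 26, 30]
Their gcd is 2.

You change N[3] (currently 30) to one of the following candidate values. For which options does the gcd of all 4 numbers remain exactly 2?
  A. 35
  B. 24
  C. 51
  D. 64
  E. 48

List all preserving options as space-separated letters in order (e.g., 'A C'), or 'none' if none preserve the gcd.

Answer: B D E

Derivation:
Old gcd = 2; gcd of others (without N[3]) = 2
New gcd for candidate v: gcd(2, v). Preserves old gcd iff gcd(2, v) = 2.
  Option A: v=35, gcd(2,35)=1 -> changes
  Option B: v=24, gcd(2,24)=2 -> preserves
  Option C: v=51, gcd(2,51)=1 -> changes
  Option D: v=64, gcd(2,64)=2 -> preserves
  Option E: v=48, gcd(2,48)=2 -> preserves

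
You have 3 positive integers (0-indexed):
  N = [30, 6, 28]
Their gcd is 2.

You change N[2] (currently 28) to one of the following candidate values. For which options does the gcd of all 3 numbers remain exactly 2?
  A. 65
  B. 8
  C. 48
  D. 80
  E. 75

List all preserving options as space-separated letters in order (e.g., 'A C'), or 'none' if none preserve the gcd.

Answer: B D

Derivation:
Old gcd = 2; gcd of others (without N[2]) = 6
New gcd for candidate v: gcd(6, v). Preserves old gcd iff gcd(6, v) = 2.
  Option A: v=65, gcd(6,65)=1 -> changes
  Option B: v=8, gcd(6,8)=2 -> preserves
  Option C: v=48, gcd(6,48)=6 -> changes
  Option D: v=80, gcd(6,80)=2 -> preserves
  Option E: v=75, gcd(6,75)=3 -> changes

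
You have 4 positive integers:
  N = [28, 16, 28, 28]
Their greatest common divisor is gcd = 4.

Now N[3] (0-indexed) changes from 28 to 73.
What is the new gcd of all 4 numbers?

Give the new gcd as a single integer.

Numbers: [28, 16, 28, 28], gcd = 4
Change: index 3, 28 -> 73
gcd of the OTHER numbers (without index 3): gcd([28, 16, 28]) = 4
New gcd = gcd(g_others, new_val) = gcd(4, 73) = 1

Answer: 1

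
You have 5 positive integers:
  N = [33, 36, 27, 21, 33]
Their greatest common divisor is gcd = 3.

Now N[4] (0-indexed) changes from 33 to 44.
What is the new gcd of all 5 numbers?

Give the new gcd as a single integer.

Answer: 1

Derivation:
Numbers: [33, 36, 27, 21, 33], gcd = 3
Change: index 4, 33 -> 44
gcd of the OTHER numbers (without index 4): gcd([33, 36, 27, 21]) = 3
New gcd = gcd(g_others, new_val) = gcd(3, 44) = 1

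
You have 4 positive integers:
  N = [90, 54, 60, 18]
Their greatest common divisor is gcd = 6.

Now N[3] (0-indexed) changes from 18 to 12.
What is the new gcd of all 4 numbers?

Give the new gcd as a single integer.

Numbers: [90, 54, 60, 18], gcd = 6
Change: index 3, 18 -> 12
gcd of the OTHER numbers (without index 3): gcd([90, 54, 60]) = 6
New gcd = gcd(g_others, new_val) = gcd(6, 12) = 6

Answer: 6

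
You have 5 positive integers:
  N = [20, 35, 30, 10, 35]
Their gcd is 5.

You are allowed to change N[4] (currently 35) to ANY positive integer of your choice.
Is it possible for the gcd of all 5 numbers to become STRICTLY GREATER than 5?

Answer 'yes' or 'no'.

Current gcd = 5
gcd of all OTHER numbers (without N[4]=35): gcd([20, 35, 30, 10]) = 5
The new gcd after any change is gcd(5, new_value).
This can be at most 5.
Since 5 = old gcd 5, the gcd can only stay the same or decrease.

Answer: no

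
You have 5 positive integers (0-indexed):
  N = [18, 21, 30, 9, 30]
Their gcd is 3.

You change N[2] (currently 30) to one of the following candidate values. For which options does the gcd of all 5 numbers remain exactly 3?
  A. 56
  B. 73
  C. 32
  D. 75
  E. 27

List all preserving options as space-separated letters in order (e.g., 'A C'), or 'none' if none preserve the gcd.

Old gcd = 3; gcd of others (without N[2]) = 3
New gcd for candidate v: gcd(3, v). Preserves old gcd iff gcd(3, v) = 3.
  Option A: v=56, gcd(3,56)=1 -> changes
  Option B: v=73, gcd(3,73)=1 -> changes
  Option C: v=32, gcd(3,32)=1 -> changes
  Option D: v=75, gcd(3,75)=3 -> preserves
  Option E: v=27, gcd(3,27)=3 -> preserves

Answer: D E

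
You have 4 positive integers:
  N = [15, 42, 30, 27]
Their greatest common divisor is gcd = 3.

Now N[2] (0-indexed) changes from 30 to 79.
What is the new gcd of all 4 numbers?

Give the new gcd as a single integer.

Numbers: [15, 42, 30, 27], gcd = 3
Change: index 2, 30 -> 79
gcd of the OTHER numbers (without index 2): gcd([15, 42, 27]) = 3
New gcd = gcd(g_others, new_val) = gcd(3, 79) = 1

Answer: 1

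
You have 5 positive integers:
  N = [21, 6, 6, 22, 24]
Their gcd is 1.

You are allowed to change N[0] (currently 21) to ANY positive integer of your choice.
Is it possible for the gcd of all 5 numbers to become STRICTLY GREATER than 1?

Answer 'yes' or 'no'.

Current gcd = 1
gcd of all OTHER numbers (without N[0]=21): gcd([6, 6, 22, 24]) = 2
The new gcd after any change is gcd(2, new_value).
This can be at most 2.
Since 2 > old gcd 1, the gcd CAN increase (e.g., set N[0] = 2).

Answer: yes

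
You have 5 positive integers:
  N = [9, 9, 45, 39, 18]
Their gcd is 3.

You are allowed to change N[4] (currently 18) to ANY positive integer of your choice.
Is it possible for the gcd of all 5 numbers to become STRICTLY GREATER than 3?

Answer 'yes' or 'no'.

Current gcd = 3
gcd of all OTHER numbers (without N[4]=18): gcd([9, 9, 45, 39]) = 3
The new gcd after any change is gcd(3, new_value).
This can be at most 3.
Since 3 = old gcd 3, the gcd can only stay the same or decrease.

Answer: no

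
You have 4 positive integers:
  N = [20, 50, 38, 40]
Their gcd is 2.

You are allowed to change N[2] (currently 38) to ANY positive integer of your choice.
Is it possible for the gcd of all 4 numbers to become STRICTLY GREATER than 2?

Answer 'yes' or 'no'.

Answer: yes

Derivation:
Current gcd = 2
gcd of all OTHER numbers (without N[2]=38): gcd([20, 50, 40]) = 10
The new gcd after any change is gcd(10, new_value).
This can be at most 10.
Since 10 > old gcd 2, the gcd CAN increase (e.g., set N[2] = 10).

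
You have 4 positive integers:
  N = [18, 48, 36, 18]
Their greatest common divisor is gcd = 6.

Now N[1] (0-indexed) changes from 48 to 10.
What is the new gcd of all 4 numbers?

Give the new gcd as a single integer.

Numbers: [18, 48, 36, 18], gcd = 6
Change: index 1, 48 -> 10
gcd of the OTHER numbers (without index 1): gcd([18, 36, 18]) = 18
New gcd = gcd(g_others, new_val) = gcd(18, 10) = 2

Answer: 2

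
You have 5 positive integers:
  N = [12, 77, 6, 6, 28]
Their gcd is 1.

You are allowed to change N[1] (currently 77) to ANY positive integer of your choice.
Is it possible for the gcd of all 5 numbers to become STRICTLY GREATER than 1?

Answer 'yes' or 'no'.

Current gcd = 1
gcd of all OTHER numbers (without N[1]=77): gcd([12, 6, 6, 28]) = 2
The new gcd after any change is gcd(2, new_value).
This can be at most 2.
Since 2 > old gcd 1, the gcd CAN increase (e.g., set N[1] = 2).

Answer: yes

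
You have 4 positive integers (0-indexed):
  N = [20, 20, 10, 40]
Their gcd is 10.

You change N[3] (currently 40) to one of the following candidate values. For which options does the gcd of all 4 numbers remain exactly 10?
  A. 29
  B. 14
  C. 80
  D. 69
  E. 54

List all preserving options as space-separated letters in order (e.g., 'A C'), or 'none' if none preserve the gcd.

Answer: C

Derivation:
Old gcd = 10; gcd of others (without N[3]) = 10
New gcd for candidate v: gcd(10, v). Preserves old gcd iff gcd(10, v) = 10.
  Option A: v=29, gcd(10,29)=1 -> changes
  Option B: v=14, gcd(10,14)=2 -> changes
  Option C: v=80, gcd(10,80)=10 -> preserves
  Option D: v=69, gcd(10,69)=1 -> changes
  Option E: v=54, gcd(10,54)=2 -> changes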